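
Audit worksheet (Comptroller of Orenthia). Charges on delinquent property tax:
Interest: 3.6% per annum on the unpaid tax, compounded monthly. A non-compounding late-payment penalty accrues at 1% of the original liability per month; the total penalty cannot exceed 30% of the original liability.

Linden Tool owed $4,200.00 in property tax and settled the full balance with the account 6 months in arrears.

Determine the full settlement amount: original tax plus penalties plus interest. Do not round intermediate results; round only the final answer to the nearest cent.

$4,528.17

Penalty: 6 × 1% × $4,200.00 = $252.00 (below the 30% cap of $1,260.00)
Interest (3.6%/yr ÷ 12 = 0.3%/month): $4,200.00 × ((1 + 0.003)^6 − 1) = $76.1693…
Total = $4,200.00 + $252.0000 + $76.1693… = $4,528.17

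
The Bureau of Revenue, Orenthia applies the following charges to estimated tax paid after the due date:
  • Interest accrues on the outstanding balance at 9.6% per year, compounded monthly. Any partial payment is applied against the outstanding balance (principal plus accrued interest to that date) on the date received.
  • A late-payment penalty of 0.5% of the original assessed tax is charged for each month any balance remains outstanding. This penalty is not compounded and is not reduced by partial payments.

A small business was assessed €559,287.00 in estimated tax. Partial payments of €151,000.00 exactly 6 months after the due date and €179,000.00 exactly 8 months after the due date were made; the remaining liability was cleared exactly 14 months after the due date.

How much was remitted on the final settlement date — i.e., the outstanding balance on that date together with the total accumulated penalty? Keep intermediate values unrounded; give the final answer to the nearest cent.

Monthly rate = 9.6% ÷ 12 = 0.8%
Balance at month 6: €559,287.0000 × (1 + 0.008)^6 = €586,675.4531…
After €151,000.00 payment: €586,675.4531… − €151,000.00 = €435,675.4531…
Balance at month 8: €435,675.4531… × (1 + 0.008)^2 = €442,674.1436…
After €179,000.00 payment: €442,674.1436… − €179,000.00 = €263,674.1436…
Balance at month 14: €263,674.1436… × (1 + 0.008)^6 = €276,586.3459…
Penalty: 14 × 0.5% × €559,287.00 = €39,150.09
Final settlement = outstanding balance + penalty = €276,586.3459… + €39,150.09 = €315,736.44

€315,736.44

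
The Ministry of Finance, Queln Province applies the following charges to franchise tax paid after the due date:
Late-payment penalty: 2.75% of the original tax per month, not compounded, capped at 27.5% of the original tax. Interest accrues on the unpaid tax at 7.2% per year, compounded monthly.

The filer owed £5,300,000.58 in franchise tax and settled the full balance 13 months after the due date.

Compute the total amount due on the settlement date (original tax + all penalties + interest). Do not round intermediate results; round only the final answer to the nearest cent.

£7,186,115.56

Penalty (uncapped): 13 × 2.75% × £5,300,000.58 = £1,894,750.21…; cap = 27.5% × £5,300,000.58 = £1,457,500.16… → penalty = £1,457,500.16…
Interest (7.2%/yr ÷ 12 = 0.6%/month): £5,300,000.58 × ((1 + 0.006)^13 − 1) = £428,614.8244…
Total = £5,300,000.58 + £1,457,500.1595 + £428,614.8244… = £7,186,115.56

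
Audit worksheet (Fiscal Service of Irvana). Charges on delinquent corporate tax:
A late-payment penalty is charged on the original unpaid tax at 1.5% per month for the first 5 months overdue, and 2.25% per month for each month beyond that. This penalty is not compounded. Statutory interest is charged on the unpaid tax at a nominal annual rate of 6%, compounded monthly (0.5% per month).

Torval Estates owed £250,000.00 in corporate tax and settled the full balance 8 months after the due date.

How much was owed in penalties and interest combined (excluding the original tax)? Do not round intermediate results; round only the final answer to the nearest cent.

£45,801.76

Penalty, months 1–5: 5 × 1.5% × £250,000.00 = £18,750.00
Penalty, months 6–8: 3 × 2.25% × £250,000.00 = £16,875.00
Interest: £250,000.00 × ((1 + 0.005)^8 − 1) = £250,000.00 × 0.0407070… = £10,176.7610…
Penalties + interest = £35,625.0000 + £10,176.7610… = £45,801.76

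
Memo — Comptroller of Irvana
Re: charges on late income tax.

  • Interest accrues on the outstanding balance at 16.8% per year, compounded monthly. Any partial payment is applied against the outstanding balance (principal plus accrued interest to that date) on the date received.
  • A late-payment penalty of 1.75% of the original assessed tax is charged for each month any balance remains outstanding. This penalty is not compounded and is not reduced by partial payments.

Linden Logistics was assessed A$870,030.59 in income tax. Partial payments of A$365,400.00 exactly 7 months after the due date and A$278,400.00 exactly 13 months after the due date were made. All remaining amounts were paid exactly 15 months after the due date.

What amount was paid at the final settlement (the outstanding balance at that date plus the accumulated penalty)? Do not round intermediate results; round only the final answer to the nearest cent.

Monthly rate = 16.8% ÷ 12 = 1.4%
Balance at month 7: A$870,030.5900 × (1 + 0.014)^7 = A$958,959.3711…
After A$365,400.00 payment: A$958,959.3711… − A$365,400.00 = A$593,559.3711…
Balance at month 13: A$593,559.3711… × (1 + 0.014)^6 = A$645,196.3414…
After A$278,400.00 payment: A$645,196.3414… − A$278,400.00 = A$366,796.3414…
Balance at month 15: A$366,796.3414… × (1 + 0.014)^2 = A$377,138.5310…
Penalty: 15 × 1.75% × A$870,030.59 = A$228,383.03…
Final settlement = outstanding balance + penalty = A$377,138.5310… + A$228,383.03… = A$605,521.56

A$605,521.56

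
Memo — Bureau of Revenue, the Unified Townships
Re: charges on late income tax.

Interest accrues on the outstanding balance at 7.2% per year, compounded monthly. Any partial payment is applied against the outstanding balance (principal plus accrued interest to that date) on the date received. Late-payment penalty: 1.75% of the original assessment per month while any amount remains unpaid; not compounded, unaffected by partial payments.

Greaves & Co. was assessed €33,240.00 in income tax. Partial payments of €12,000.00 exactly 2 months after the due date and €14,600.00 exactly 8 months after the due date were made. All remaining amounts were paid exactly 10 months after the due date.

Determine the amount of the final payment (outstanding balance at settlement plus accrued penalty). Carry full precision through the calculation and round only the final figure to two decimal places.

€13,742.15

Monthly rate = 7.2% ÷ 12 = 0.6%
Balance at month 2: €33,240.0000 × (1 + 0.006)^2 = €33,640.0766…
After €12,000.00 payment: €33,640.0766… − €12,000.00 = €21,640.0766…
Balance at month 8: €21,640.0766… × (1 + 0.006)^6 = €22,430.8989…
After €14,600.00 payment: €22,430.8989… − €14,600.00 = €7,830.8989…
Balance at month 10: €7,830.8989… × (1 + 0.006)^2 = €7,925.1516…
Penalty: 10 × 1.75% × €33,240.00 = €5,817.00
Final settlement = outstanding balance + penalty = €7,925.1516… + €5,817.00 = €13,742.15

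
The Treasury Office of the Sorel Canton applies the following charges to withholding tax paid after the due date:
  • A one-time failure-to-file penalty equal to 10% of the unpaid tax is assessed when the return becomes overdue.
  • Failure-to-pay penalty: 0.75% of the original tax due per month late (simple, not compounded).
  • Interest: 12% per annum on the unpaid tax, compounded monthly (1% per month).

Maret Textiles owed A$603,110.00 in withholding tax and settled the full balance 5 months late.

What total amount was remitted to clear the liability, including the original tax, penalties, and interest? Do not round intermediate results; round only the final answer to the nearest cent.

Failure-to-file penalty: 10% × A$603,110.00 = A$60,311.00
Failure-to-pay penalty: 5 × 0.75% × A$603,110.00 = A$22,616.63…
Interest: A$603,110.00 × ((1 + 0.01)^5 − 1) = A$603,110.00 × 0.0510101… = A$30,764.6713…
Total = A$603,110.00 + A$82,927.6250 + A$30,764.6713… = A$716,802.30

A$716,802.30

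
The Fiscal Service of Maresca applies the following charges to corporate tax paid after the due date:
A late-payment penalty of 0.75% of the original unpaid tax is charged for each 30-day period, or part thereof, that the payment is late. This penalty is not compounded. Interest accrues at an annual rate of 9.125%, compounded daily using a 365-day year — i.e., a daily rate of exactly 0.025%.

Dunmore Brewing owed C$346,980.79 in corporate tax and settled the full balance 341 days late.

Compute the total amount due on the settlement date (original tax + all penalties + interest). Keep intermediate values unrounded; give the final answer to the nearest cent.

C$409,082.61

Penalty periods: ⌈341/30⌉ = 12; penalty = 12 × 0.75% × C$346,980.79 = C$31,228.27…
Interest: C$346,980.79 × ((1 + 0.00025)^341 − 1) = C$346,980.79 × 0.08897768… = C$30,873.5448…
Total = C$346,980.79 + C$31,228.2711 + C$30,873.5448… = C$409,082.61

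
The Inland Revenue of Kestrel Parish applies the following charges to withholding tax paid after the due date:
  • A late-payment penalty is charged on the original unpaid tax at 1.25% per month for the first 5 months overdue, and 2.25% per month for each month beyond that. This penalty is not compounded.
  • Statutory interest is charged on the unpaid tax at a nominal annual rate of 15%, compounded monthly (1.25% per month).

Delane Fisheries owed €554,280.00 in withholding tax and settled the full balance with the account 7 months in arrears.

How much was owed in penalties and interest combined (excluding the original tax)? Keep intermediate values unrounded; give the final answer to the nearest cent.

€109,941.70

Penalty, months 1–5: 5 × 1.25% × €554,280.00 = €34,642.50
Penalty, months 6–7: 2 × 2.25% × €554,280.00 = €24,942.60
Interest: €554,280.00 × ((1 + 0.0125)^7 − 1) = €554,280.00 × 0.0908505… = €50,356.5987…
Penalties + interest = €59,585.1000 + €50,356.5987… = €109,941.70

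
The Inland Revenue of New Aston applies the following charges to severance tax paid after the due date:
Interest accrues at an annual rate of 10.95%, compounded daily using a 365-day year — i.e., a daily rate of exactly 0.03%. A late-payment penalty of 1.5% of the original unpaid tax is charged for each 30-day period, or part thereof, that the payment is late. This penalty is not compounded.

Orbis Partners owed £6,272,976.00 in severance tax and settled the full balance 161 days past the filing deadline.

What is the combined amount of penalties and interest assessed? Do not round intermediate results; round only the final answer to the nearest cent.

£874,941.22

Penalty periods: ⌈161/30⌉ = 6; penalty = 6 × 1.5% × £6,272,976.00 = £564,567.84
Interest: £6,272,976.00 × ((1 + 0.0003)^161 − 1) = £6,272,976.00 × 0.04947785… = £310,373.3766…
Penalties + interest = £564,567.8400 + £310,373.3766… = £874,941.22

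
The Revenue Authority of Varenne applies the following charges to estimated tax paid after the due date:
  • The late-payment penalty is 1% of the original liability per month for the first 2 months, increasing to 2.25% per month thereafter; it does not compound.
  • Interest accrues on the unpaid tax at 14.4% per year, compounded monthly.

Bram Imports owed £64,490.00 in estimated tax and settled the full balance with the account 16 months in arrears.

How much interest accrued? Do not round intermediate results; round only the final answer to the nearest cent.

Interest (14.4%/yr ÷ 12 = 1.2%/month): £64,490.00 × ((1 + 0.012)^16 − 1) = £13,561.3784…

£13,561.38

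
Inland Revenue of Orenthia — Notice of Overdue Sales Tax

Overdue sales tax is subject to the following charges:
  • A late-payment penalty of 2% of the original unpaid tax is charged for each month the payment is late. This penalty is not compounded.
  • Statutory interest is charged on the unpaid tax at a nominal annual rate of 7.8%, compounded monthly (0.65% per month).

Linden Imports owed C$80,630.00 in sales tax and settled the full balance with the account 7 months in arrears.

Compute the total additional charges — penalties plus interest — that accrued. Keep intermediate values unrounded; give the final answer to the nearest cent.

Late-payment penalty = 2% × C$80,630.00 × 7 mo = C$11,288.20
Interest: C$80,630.00 × ((1 + 0.0065)^7 − 1) = C$80,630.00 × 0.0463969… = C$3,740.9840…
Penalties + interest = C$11,288.2000 + C$3,740.9840… = C$15,029.18

C$15,029.18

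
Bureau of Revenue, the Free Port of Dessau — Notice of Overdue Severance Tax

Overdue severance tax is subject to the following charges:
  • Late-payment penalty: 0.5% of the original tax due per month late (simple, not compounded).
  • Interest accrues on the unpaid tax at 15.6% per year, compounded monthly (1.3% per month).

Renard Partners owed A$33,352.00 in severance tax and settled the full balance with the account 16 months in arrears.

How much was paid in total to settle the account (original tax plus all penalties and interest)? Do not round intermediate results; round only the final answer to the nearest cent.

Late-payment penalty: 16 × 0.5% × A$33,352.00 = A$2,668.16
Interest: A$33,352.00 × ((1 + 0.013)^16 − 1) = A$33,352.00 × 0.2295640… = A$7,656.4173…
Total = A$33,352.00 + A$2,668.1600 + A$7,656.4173… = A$43,676.58

A$43,676.58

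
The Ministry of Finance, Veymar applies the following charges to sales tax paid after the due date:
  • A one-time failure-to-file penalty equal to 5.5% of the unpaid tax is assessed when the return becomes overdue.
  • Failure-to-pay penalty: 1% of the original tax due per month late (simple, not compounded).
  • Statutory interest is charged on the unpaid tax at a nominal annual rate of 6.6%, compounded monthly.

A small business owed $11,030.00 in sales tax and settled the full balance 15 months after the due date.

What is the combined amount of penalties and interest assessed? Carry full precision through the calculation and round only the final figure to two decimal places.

$3,207.01

Failure-to-file penalty: 5.5% × $11,030.00 = $606.65
Failure-to-pay penalty: 15 × 1% × $11,030.00 = $1,654.50
Interest (6.6%/yr ÷ 12 = 0.55%/month): $11,030.00 × ((1 + 0.0055)^15 − 1) = $945.8580…
Penalties + interest = $2,261.1500 + $945.8580… = $3,207.01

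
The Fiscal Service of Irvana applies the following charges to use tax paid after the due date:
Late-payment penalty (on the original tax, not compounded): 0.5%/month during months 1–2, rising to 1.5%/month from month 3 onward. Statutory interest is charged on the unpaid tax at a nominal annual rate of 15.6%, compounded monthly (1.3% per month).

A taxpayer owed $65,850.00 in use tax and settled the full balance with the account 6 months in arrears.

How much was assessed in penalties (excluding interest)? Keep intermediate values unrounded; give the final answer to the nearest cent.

Penalty, months 1–2: 2 × 0.5% × $65,850.00 = $658.50
Penalty, months 3–6: 4 × 1.5% × $65,850.00 = $3,951.00
Total penalty = $658.50 + $3,951.00 = $4,609.50

$4,609.50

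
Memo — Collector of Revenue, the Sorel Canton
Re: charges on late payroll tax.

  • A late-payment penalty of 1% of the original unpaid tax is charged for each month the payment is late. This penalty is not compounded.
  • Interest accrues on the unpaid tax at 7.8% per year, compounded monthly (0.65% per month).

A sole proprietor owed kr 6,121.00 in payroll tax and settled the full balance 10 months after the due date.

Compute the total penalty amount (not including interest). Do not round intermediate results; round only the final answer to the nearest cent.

Late-payment penalty: 10 × 1% × kr 6,121.00 = kr 612.10

kr 612.10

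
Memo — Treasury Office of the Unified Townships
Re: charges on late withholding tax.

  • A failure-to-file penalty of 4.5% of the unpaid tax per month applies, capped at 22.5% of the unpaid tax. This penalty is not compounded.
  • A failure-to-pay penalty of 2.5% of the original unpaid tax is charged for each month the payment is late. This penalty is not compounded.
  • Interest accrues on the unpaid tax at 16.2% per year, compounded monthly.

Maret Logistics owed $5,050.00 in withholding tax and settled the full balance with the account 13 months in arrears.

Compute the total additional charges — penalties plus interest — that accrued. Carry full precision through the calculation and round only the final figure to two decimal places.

$3,739.24

Failure-to-file: 13 × 4.5% × $5,050.00 = $2,954.25, capped at 22.5% × $5,050.00 = $1,136.25
Failure-to-pay penalty: 13 × 2.5% × $5,050.00 = $1,641.25
Interest (16.2%/yr ÷ 12 = 1.35%/month): $5,050.00 × ((1 + 0.0135)^13 − 1) = $961.7397…
Penalties + interest = $2,777.5000 + $961.7397… = $3,739.24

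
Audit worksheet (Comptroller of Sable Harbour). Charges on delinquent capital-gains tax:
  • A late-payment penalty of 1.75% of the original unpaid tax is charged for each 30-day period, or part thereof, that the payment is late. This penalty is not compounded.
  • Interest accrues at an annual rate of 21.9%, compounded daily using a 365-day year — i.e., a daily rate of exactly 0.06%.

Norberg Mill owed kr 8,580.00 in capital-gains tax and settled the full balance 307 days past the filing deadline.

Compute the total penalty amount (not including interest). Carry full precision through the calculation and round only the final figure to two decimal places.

kr 1,651.65

Penalty periods: ⌈307/30⌉ = 11; penalty = 11 × 1.75% × kr 8,580.00 = kr 1,651.65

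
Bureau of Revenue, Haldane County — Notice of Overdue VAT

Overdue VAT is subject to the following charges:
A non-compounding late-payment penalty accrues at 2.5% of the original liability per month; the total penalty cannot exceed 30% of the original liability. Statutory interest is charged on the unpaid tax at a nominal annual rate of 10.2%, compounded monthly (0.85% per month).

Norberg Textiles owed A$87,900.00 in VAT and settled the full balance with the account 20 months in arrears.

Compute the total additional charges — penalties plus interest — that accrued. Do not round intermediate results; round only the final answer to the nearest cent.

Penalty (uncapped): 20 × 2.5% × A$87,900.00 = A$43,950.00; cap = 30% × A$87,900.00 = A$26,370.00 → penalty = A$26,370.00
Interest: A$87,900.00 × ((1 + 0.0085)^20 − 1) = A$87,900.00 × 0.1844536… = A$16,213.4711…
Penalties + interest = A$26,370.0000 + A$16,213.4711… = A$42,583.47

A$42,583.47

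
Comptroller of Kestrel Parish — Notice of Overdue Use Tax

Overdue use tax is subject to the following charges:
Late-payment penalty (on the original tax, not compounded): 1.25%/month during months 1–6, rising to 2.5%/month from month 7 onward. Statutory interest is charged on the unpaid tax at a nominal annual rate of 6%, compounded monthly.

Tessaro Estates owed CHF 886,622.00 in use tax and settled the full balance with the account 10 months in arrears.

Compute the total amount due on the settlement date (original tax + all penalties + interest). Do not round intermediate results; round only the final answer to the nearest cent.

CHF 1,087,122.82

Penalty, months 1–6: 6 × 1.25% × CHF 886,622.00 = CHF 66,496.65
Penalty, months 7–10: 4 × 2.5% × CHF 886,622.00 = CHF 88,662.20
Interest (6%/yr ÷ 12 = 0.5%/month): CHF 886,622.00 × ((1 + 0.005)^10 − 1) = CHF 45,341.9662…
Total = CHF 886,622.00 + CHF 155,158.8500 + CHF 45,341.9662… = CHF 1,087,122.82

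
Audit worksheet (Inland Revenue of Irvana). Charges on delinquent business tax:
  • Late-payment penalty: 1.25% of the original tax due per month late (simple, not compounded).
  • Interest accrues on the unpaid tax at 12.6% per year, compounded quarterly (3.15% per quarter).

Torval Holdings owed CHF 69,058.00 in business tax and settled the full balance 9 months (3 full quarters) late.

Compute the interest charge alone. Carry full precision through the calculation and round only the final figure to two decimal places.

Interest: CHF 69,058.00 × ((1 + 0.0315)^3 − 1) = CHF 69,058.00 × 0.0975080… = CHF 6,733.7079…

CHF 6,733.71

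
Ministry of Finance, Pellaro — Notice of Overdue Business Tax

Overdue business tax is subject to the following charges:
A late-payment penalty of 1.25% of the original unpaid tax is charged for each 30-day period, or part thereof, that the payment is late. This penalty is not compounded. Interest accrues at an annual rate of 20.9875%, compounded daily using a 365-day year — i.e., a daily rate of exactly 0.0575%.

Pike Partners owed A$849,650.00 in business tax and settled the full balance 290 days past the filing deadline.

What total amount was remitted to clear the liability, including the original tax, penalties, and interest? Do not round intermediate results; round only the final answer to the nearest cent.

A$1,109,984.67

Penalty periods: ⌈290/30⌉ = 10; penalty = 10 × 1.25% × A$849,650.00 = A$106,206.25
Interest: A$849,650.00 × ((1 + 0.000575)^290 − 1) = A$849,650.00 × 0.18140225… = A$154,128.4190…
Total = A$849,650.00 + A$106,206.2500 + A$154,128.4190… = A$1,109,984.67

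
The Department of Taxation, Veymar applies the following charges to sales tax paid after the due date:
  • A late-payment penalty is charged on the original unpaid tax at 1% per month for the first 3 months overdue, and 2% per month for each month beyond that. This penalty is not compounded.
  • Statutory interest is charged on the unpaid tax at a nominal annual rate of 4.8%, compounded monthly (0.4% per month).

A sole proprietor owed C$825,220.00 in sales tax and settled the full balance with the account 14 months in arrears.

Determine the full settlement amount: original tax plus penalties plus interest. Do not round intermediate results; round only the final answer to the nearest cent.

C$1,078,958.28

Penalty, months 1–3: 3 × 1% × C$825,220.00 = C$24,756.60
Penalty, months 4–14: 11 × 2% × C$825,220.00 = C$181,548.40
Interest: C$825,220.00 × ((1 + 0.004)^14 − 1) = C$825,220.00 × 0.0574796… = C$47,433.2778…
Total = C$825,220.00 + C$206,305.0000 + C$47,433.2778… = C$1,078,958.28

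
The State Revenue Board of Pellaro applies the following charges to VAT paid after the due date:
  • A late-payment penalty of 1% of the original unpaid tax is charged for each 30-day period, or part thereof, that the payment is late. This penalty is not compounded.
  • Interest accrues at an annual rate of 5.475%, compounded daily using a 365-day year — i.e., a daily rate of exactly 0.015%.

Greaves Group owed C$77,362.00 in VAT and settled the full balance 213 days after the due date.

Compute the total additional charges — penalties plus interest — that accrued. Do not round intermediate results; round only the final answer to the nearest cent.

C$8,700.39

Penalty periods: ⌈213/30⌉ = 8; penalty = 8 × 1% × C$77,362.00 = C$6,188.96
Interest: C$77,362.00 × ((1 + 0.00015)^213 − 1) = C$77,362.00 × 0.03246341… = C$2,511.4341…
Penalties + interest = C$6,188.9600 + C$2,511.4341… = C$8,700.39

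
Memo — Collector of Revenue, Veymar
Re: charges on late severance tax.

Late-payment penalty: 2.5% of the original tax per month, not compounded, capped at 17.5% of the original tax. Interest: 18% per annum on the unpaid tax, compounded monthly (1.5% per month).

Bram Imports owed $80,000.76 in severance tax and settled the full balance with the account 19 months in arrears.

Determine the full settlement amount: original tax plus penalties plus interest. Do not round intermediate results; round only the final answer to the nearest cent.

$120,157.20

Penalty (uncapped): 19 × 2.5% × $80,000.76 = $38,000.36…; cap = 17.5% × $80,000.76 = $14,000.13… → penalty = $14,000.13…
Interest: $80,000.76 × ((1 + 0.015)^19 − 1) = $80,000.76 × 0.3269507… = $26,156.3081…
Total = $80,000.76 + $14,000.1330 + $26,156.3081… = $120,157.20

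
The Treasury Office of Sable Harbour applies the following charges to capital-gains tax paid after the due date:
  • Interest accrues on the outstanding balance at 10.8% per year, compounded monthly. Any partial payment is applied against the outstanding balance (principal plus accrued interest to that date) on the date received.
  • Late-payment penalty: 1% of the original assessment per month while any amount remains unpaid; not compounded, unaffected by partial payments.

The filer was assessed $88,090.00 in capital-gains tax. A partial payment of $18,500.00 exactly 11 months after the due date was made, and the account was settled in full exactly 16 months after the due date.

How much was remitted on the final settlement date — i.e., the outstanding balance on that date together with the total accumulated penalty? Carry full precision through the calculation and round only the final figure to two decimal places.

$96,415.01

Monthly rate = 10.8% ÷ 12 = 0.9%
Balance at month 11: $88,090.0000 × (1 + 0.009)^11 = $97,214.1400…
After $18,500.00 payment: $97,214.1400… − $18,500.00 = $78,714.1400…
Balance at month 16: $78,714.1400… × (1 + 0.009)^5 = $82,320.6112…
Penalty: 16 × 1% × $88,090.00 = $14,094.40
Final settlement = outstanding balance + penalty = $82,320.6112… + $14,094.40 = $96,415.01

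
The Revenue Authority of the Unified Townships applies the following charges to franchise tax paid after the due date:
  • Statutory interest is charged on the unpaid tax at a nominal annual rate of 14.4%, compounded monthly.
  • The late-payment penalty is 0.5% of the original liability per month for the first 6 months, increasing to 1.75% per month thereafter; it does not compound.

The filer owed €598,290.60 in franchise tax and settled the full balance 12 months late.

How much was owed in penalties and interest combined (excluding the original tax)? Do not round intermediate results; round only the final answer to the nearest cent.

Penalty, months 1–6: 6 × 0.5% × €598,290.60 = €17,948.72…
Penalty, months 7–12: 6 × 1.75% × €598,290.60 = €62,820.51…
Interest (14.4%/yr ÷ 12 = 1.2%/month): €598,290.60 × ((1 + 0.012)^12 − 1) = €92,073.7070…
Penalties + interest = €80,769.2310 + €92,073.7070… = €172,842.94

€172,842.94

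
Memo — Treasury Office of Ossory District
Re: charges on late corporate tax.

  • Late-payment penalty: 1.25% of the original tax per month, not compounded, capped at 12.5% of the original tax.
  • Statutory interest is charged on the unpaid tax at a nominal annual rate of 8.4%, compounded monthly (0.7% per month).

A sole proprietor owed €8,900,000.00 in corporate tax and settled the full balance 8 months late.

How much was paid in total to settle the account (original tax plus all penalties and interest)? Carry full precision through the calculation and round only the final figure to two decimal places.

€10,300,783.26

Penalty: 8 × 1.25% × €8,900,000.00 = €890,000.00 (below the 12.5% cap of €1,112,500.00)
Interest: €8,900,000.00 × ((1 + 0.007)^8 − 1) = €8,900,000.00 × 0.0573914… = €510,783.2554…
Total = €8,900,000.00 + €890,000.0000 + €510,783.2554… = €10,300,783.26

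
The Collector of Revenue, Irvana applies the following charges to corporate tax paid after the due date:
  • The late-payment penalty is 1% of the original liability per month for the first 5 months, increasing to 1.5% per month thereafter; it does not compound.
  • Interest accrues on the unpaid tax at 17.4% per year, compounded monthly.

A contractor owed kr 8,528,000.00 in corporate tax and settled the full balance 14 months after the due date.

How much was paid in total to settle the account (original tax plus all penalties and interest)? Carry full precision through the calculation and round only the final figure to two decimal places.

kr 12,009,880.15

Penalty, months 1–5: 5 × 1% × kr 8,528,000.00 = kr 426,400.00
Penalty, months 6–14: 9 × 1.5% × kr 8,528,000.00 = kr 1,151,280.00
Interest (17.4%/yr ÷ 12 = 1.45%/month): kr 8,528,000.00 × ((1 + 0.0145)^14 − 1) = kr 1,904,200.1525…
Total = kr 8,528,000.00 + kr 1,577,680.0000 + kr 1,904,200.1525… = kr 12,009,880.15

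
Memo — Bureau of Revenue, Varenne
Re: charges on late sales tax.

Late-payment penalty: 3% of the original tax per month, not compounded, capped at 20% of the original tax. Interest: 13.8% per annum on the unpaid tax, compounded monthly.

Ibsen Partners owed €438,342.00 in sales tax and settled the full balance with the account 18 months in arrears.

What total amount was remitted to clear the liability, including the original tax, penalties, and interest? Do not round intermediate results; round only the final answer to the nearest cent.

Penalty (uncapped): 18 × 3% × €438,342.00 = €236,704.68; cap = 20% × €438,342.00 = €87,668.40 → penalty = €87,668.40
Interest (13.8%/yr ÷ 12 = 1.15%/month): €438,342.00 × ((1 + 0.0115)^18 − 1) = €100,174.5474…
Total = €438,342.00 + €87,668.4000 + €100,174.5474… = €626,184.95

€626,184.95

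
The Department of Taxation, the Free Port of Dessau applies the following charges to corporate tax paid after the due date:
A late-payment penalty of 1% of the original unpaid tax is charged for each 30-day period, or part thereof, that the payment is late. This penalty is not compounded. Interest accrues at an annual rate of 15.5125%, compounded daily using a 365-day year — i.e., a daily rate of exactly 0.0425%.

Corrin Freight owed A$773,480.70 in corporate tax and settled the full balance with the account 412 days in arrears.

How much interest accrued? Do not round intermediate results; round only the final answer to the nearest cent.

A$147,983.13

Interest: A$773,480.70 × ((1 + 0.000425)^412 − 1) = A$773,480.70 × 0.19132103… = A$147,983.1253…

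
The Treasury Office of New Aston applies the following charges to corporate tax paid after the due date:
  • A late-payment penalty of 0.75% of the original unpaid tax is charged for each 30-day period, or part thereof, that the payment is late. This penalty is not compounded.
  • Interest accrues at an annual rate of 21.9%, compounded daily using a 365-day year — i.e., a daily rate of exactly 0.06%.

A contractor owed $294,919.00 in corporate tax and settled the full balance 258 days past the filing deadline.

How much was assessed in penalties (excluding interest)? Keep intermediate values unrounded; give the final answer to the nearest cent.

$19,907.03

Penalty periods: ⌈258/30⌉ = 9; penalty = 9 × 0.75% × $294,919.00 = $19,907.03…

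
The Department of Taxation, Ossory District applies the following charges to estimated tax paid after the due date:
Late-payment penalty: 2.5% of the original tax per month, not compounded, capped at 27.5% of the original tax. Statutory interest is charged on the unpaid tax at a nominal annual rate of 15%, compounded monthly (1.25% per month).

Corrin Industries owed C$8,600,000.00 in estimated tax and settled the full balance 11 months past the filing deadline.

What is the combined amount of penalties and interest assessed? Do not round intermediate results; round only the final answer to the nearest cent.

Penalty (uncapped): 11 × 2.5% × C$8,600,000.00 = C$2,365,000.00; cap = 27.5% × C$8,600,000.00 = C$2,365,000.00 → penalty = C$2,365,000.00
Interest: C$8,600,000.00 × ((1 + 0.0125)^11 − 1) = C$8,600,000.00 × 0.1464242… = C$1,259,248.2493…
Penalties + interest = C$2,365,000.0000 + C$1,259,248.2493… = C$3,624,248.25

C$3,624,248.25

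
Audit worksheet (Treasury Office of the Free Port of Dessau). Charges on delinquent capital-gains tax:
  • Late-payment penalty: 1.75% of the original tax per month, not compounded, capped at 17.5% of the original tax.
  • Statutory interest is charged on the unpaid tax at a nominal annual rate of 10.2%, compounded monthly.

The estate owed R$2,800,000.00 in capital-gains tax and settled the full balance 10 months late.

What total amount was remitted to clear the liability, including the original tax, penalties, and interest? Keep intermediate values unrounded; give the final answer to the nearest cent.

R$3,537,312.95

Penalty (uncapped): 10 × 1.75% × R$2,800,000.00 = R$490,000.00; cap = 17.5% × R$2,800,000.00 = R$490,000.00 → penalty = R$490,000.00
Interest (10.2%/yr ÷ 12 = 0.85%/month): R$2,800,000.00 × ((1 + 0.0085)^10 − 1) = R$247,312.9469…
Total = R$2,800,000.00 + R$490,000.0000 + R$247,312.9469… = R$3,537,312.95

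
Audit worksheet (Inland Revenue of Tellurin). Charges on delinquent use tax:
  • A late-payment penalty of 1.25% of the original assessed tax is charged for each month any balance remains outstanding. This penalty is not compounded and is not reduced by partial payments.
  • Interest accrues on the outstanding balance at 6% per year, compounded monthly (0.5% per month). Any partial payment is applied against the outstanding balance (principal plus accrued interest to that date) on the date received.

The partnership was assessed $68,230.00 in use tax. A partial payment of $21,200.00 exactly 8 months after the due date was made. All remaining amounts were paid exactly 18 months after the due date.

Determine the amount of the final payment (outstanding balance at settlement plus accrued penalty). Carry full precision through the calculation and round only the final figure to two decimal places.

$67,706.35

Balance at month 8: $68,230.0000 × (1 + 0.005)^8 = $71,007.4416…
After $21,200.00 payment: $71,007.4416… − $21,200.00 = $49,807.4416…
Balance at month 18: $49,807.4416… × (1 + 0.005)^10 = $52,354.6007…
Penalty: 18 × 1.25% × $68,230.00 = $15,351.75
Final settlement = outstanding balance + penalty = $52,354.6007… + $15,351.75 = $67,706.35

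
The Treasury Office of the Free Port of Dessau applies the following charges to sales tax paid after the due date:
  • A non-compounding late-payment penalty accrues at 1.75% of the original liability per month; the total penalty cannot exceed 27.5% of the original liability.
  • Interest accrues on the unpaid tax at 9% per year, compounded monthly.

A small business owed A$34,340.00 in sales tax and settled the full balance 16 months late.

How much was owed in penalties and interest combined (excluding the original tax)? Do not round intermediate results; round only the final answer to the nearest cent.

Penalty (uncapped): 16 × 1.75% × A$34,340.00 = A$9,615.20; cap = 27.5% × A$34,340.00 = A$9,443.50 → penalty = A$9,443.50
Interest (9%/yr ÷ 12 = 0.75%/month): A$34,340.00 × ((1 + 0.0075)^16 − 1) = A$4,360.9092…
Penalties + interest = A$9,443.5000 + A$4,360.9092… = A$13,804.41

A$13,804.41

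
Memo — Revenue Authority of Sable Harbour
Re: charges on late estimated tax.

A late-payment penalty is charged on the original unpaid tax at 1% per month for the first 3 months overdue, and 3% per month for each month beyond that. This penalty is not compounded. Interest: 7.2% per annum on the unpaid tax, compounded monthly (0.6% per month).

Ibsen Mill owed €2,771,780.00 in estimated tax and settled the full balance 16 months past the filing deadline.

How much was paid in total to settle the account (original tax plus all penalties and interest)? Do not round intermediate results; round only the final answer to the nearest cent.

Penalty, months 1–3: 3 × 1% × €2,771,780.00 = €83,153.40
Penalty, months 4–16: 13 × 3% × €2,771,780.00 = €1,080,994.20
Interest: €2,771,780.00 × ((1 + 0.006)^16 − 1) = €2,771,780.00 × 0.1004434… = €278,406.8772…
Total = €2,771,780.00 + €1,164,147.6000 + €278,406.8772… = €4,214,334.48

€4,214,334.48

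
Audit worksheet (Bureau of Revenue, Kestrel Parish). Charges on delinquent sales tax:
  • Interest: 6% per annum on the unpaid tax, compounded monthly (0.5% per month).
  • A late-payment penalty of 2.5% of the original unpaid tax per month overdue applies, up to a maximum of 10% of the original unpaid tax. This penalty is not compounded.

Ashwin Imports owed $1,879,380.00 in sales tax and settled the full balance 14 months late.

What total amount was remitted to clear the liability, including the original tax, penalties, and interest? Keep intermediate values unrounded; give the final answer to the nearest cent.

Penalty (uncapped): 14 × 2.5% × $1,879,380.00 = $657,783.00; cap = 10% × $1,879,380.00 = $187,938.00 → penalty = $187,938.00
Interest: $1,879,380.00 × ((1 + 0.005)^14 − 1) = $1,879,380.00 × 0.0723211… = $135,918.8889…
Total = $1,879,380.00 + $187,938.0000 + $135,918.8889… = $2,203,236.89

$2,203,236.89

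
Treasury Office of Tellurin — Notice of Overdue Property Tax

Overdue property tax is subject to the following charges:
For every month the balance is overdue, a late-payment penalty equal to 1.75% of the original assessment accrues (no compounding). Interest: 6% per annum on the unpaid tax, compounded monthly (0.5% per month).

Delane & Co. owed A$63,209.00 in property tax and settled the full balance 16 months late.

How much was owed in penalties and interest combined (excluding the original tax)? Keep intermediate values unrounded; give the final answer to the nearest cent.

Late-payment penalty = 1.75% × A$63,209.00 × 16 mo = A$17,698.52
Interest: A$63,209.00 × ((1 + 0.005)^16 − 1) = A$63,209.00 × 0.0830712… = A$5,250.8444…
Penalties + interest = A$17,698.5200 + A$5,250.8444… = A$22,949.36

A$22,949.36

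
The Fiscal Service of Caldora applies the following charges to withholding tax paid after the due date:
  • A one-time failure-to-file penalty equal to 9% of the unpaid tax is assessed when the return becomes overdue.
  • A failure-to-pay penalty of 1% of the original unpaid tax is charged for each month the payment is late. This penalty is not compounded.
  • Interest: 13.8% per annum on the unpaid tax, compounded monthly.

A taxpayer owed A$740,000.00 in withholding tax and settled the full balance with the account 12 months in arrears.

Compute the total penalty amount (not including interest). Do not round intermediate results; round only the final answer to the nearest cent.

Failure-to-file penalty: 9% × A$740,000.00 = A$66,600.00
Failure-to-pay penalty: 12 × 1% × A$740,000.00 = A$88,800.00
Total penalty = A$66,600.00 + A$88,800.00 = A$155,400.00

A$155,400.00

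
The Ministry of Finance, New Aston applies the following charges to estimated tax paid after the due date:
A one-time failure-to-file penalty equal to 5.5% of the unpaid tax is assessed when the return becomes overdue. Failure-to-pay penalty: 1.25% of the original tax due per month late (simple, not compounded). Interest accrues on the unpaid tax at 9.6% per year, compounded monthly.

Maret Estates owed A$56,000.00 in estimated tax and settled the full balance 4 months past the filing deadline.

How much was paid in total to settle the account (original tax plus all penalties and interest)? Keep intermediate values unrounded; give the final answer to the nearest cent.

A$63,693.62

Failure-to-file penalty: 5.5% × A$56,000.00 = A$3,080.00
Failure-to-pay penalty: 4 × 1.25% × A$56,000.00 = A$2,800.00
Interest (9.6%/yr ÷ 12 = 0.8%/month): A$56,000.00 × ((1 + 0.008)^4 − 1) = A$1,813.6189…
Total = A$56,000.00 + A$5,880.0000 + A$1,813.6189… = A$63,693.62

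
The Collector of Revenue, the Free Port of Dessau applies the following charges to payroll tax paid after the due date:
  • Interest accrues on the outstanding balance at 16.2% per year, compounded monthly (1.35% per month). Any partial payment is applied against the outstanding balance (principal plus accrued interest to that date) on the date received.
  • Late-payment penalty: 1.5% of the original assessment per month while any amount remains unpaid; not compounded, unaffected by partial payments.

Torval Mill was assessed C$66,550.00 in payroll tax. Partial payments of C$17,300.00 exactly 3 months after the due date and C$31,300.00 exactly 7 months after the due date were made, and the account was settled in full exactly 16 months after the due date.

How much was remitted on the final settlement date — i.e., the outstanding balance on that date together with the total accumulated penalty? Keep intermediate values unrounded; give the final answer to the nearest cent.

C$42,538.51

Balance at month 3: C$66,550.0000 × (1 + 0.0135)^3 = C$69,281.8250…
After C$17,300.00 payment: C$69,281.8250… − C$17,300.00 = C$51,981.8250…
Balance at month 7: C$51,981.8250… × (1 + 0.0135)^4 = C$54,846.1989…
After C$31,300.00 payment: C$54,846.1989… − C$31,300.00 = C$23,546.1989…
Balance at month 16: C$23,546.1989… × (1 + 0.0135)^9 = C$26,566.5149…
Penalty: 16 × 1.5% × C$66,550.00 = C$15,972.00
Final settlement = outstanding balance + penalty = C$26,566.5149… + C$15,972.00 = C$42,538.51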